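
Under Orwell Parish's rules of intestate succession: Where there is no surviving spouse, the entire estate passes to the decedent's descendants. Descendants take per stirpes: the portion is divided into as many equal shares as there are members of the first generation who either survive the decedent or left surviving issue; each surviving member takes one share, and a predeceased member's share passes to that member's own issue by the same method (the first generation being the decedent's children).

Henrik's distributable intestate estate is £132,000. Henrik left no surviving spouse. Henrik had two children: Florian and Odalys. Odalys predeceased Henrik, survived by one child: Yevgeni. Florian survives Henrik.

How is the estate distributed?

Florian: £66,000; Yevgeni: £66,000

The entire £132,000 passes to the descendants.
That amount (£132,000) is divided into 2 shares of £66,000: Florian takes £66,000; Odalys's £66,000 share passes to Odalys's issue.
Odalys's share (£66,000) passes entirely to Yevgeni.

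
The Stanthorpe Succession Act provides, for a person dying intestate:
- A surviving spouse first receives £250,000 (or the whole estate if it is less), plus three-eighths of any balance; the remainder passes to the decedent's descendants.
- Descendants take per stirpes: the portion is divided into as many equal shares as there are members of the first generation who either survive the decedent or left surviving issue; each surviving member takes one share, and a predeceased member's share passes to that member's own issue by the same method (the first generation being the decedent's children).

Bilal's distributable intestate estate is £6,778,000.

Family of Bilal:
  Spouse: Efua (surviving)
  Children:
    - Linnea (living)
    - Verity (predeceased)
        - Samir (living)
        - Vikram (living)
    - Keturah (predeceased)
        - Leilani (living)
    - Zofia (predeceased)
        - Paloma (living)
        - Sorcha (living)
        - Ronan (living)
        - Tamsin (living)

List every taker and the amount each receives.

Efua first takes £250,000, leaving a balance of £6,528,000. Efua then takes three-eighths of the balance (£2,448,000), for a total of £2,698,000. The remaining £4,080,000 passes to the descendants.
The descendants' portion (£4,080,000) is divided into 4 shares of £1,020,000: Linnea takes £1,020,000; Verity's £1,020,000 share passes to Verity's issue; Keturah's £1,020,000 share passes to Keturah's issue; Zofia's £1,020,000 share passes to Zofia's issue.
Verity's share (£1,020,000) is divided into 2 shares of £510,000: Samir and Vikram each take £510,000.
Keturah's share (£1,020,000) passes entirely to Leilani.
Zofia's share (£1,020,000) is divided into 4 shares of £255,000: Paloma, Sorcha, Ronan, and Tamsin each take £255,000.

Efua: £2,698,000; Linnea: £1,020,000; Samir: £510,000; Vikram: £510,000; Leilani: £1,020,000; Paloma: £255,000; Sorcha: £255,000; Ronan: £255,000; Tamsin: £255,000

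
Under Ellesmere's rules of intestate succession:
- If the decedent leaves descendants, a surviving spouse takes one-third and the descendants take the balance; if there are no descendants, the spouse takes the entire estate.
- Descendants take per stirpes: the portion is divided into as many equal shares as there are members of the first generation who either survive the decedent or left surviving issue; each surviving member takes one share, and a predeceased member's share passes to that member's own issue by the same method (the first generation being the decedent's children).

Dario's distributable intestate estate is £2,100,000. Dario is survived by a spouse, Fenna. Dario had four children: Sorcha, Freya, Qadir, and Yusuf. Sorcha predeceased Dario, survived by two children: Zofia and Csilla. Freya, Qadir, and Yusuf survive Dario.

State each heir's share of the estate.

Fenna: £700,000; Zofia: £175,000; Csilla: £175,000; Freya: £350,000; Qadir: £350,000; Yusuf: £350,000

Fenna takes one-third of £2,100,000 = £700,000. The remaining £1,400,000 passes to the descendants.
The descendants' portion (£1,400,000) is divided into 4 shares of £350,000: Freya, Qadir, and Yusuf each take £350,000; Sorcha's £350,000 share passes to Sorcha's issue.
Sorcha's share (£350,000) is divided into 2 shares of £175,000: Zofia and Csilla each take £175,000.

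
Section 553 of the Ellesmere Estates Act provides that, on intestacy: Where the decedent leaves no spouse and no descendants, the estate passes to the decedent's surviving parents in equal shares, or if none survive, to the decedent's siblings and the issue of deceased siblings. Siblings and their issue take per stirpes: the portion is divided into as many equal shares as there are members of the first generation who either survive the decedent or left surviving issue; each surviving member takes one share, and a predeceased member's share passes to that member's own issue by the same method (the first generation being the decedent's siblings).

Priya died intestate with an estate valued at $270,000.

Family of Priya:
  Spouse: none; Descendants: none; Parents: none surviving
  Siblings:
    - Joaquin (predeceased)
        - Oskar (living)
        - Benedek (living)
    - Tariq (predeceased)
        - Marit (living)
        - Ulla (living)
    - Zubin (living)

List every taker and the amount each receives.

The entire $270,000 passes to the siblings and their issue.
That amount ($270,000) is divided into 3 shares of $90,000: Zubin takes $90,000; Joaquin's $90,000 share passes to Joaquin's issue; Tariq's $90,000 share passes to Tariq's issue.
Joaquin's share ($90,000) is divided into 2 shares of $45,000: Oskar and Benedek each take $45,000.
Tariq's share ($90,000) is divided into 2 shares of $45,000: Marit and Ulla each take $45,000.

Oskar: $45,000; Benedek: $45,000; Marit: $45,000; Ulla: $45,000; Zubin: $90,000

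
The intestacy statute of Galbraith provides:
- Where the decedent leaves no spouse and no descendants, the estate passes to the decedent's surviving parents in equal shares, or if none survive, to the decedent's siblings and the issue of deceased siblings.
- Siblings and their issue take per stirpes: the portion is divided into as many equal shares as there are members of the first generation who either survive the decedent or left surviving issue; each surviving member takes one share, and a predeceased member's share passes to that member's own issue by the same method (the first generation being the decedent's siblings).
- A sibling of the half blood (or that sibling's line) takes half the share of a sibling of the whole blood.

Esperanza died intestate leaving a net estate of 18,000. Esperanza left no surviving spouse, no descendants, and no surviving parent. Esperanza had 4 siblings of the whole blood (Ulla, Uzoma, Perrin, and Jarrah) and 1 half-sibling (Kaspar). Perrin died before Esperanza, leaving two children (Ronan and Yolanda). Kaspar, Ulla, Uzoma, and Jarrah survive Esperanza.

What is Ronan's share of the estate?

The entire 18,000 passes to the siblings and their issue.
Counting each half-blood sibling's line as half a unit, there are 9/2 units in 18,000, so one unit is 4,000. Whole-blood lines (Ulla, Uzoma, Perrin, and Jarrah) take 4,000 each; half-blood lines (Kaspar) take 2,000 each.
Perrin's share (4,000) is divided into 2 shares of 2,000: Ronan and Yolanda each take 2,000.

Ronan receives 2,000.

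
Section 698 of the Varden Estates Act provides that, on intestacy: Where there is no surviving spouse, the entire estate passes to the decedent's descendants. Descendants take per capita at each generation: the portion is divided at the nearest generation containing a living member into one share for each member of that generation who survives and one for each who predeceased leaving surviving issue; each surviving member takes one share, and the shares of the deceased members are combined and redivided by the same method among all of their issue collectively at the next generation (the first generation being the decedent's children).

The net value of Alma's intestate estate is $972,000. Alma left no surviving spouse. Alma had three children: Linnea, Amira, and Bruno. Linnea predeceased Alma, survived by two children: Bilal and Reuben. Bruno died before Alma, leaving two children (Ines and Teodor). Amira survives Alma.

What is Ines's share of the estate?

Ines receives $162,000.

The entire $972,000 passes to the descendants.
That amount ($972,000) is divided at the children's generation into 3 shares of $324,000. Amira takes $324,000. The 2 shares of the deceased (Linnea and Bruno) are combined into a pool of $648,000.
That pool ($648,000) is divided at the grandchildren's generation equally among Bilal, Reuben, Ines, and Teodor: $162,000 each.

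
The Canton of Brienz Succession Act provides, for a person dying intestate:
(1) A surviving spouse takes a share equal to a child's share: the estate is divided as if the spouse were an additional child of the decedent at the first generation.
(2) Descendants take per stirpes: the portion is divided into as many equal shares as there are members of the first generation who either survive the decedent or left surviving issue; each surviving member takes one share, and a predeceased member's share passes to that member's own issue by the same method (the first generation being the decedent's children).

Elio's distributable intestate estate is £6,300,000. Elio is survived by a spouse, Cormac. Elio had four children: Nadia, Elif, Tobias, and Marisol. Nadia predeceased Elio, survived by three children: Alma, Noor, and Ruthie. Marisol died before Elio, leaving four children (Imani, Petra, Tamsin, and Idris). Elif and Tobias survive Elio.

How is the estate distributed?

Cormac: £1,260,000; Alma: £420,000; Noor: £420,000; Ruthie: £420,000; Elif: £1,260,000; Tobias: £1,260,000; Imani: £315,000; Petra: £315,000; Tamsin: £315,000; Idris: £315,000

The spouse counts as an additional share at the children's level, so there are 5 primary shares of £1,260,000. Cormac takes one such share (£1,260,000).
The children's combined portion (£5,040,000) is divided into 4 shares of £1,260,000: Elif and Tobias each take £1,260,000; Nadia's £1,260,000 share passes to Nadia's issue; Marisol's £1,260,000 share passes to Marisol's issue.
Nadia's share (£1,260,000) is divided into 3 shares of £420,000: Alma, Noor, and Ruthie each take £420,000.
Marisol's share (£1,260,000) is divided into 4 shares of £315,000: Imani, Petra, Tamsin, and Idris each take £315,000.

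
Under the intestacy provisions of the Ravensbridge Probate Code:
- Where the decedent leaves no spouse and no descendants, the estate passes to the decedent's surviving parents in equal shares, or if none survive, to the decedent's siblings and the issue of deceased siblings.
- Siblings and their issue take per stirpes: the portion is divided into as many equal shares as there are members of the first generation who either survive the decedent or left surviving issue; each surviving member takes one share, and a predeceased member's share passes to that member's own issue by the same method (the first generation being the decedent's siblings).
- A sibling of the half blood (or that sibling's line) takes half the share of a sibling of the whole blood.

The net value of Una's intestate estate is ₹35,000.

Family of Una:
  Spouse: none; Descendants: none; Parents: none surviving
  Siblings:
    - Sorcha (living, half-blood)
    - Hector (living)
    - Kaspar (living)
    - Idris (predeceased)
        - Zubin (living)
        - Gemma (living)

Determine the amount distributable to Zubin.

The entire ₹35,000 passes to the siblings and their issue.
Counting each half-blood sibling's line as half a unit, there are 7/2 units in ₹35,000, so one unit is ₹10,000. Whole-blood lines (Hector, Kaspar, and Idris) take ₹10,000 each; half-blood lines (Sorcha) take ₹5,000 each.
Idris's share (₹10,000) is divided into 2 shares of ₹5,000: Zubin and Gemma each take ₹5,000.

Zubin receives ₹5,000.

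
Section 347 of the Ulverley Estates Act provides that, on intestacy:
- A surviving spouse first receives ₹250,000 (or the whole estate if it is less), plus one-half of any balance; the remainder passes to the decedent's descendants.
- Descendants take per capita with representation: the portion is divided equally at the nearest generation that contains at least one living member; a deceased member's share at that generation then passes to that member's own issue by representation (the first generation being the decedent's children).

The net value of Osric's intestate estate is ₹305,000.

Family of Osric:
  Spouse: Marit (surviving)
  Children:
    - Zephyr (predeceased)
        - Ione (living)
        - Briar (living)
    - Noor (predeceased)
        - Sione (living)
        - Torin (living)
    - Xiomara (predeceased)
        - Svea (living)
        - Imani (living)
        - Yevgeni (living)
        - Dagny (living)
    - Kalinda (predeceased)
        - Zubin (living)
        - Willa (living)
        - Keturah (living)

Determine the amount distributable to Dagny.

Marit first takes ₹250,000, leaving a balance of ₹55,000. Marit then takes one-half of the balance (₹27,500), for a total of ₹277,500. The remaining ₹27,500 passes to the descendants.
No child survives, so the initial division is made at the grandchildren's generation.
The descendants' portion (₹27,500) is divided into 11 shares of ₹2,500: Ione, Briar, Sione, Torin, Svea, Imani, Yevgeni, Dagny, Zubin, Willa, and Keturah each take ₹2,500.

Dagny receives ₹2,500.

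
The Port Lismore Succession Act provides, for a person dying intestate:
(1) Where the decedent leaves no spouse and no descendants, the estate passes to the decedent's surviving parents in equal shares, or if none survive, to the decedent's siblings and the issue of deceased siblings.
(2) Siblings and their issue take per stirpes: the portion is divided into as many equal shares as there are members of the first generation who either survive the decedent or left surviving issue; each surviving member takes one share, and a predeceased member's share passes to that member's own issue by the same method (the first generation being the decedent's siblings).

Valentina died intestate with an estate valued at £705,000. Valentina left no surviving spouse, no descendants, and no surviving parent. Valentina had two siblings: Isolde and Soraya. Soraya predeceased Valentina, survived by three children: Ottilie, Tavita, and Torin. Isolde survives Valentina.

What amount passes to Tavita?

Tavita receives £117,500.

The entire £705,000 passes to the siblings and their issue.
That amount (£705,000) is divided into 2 shares of £352,500: Isolde takes £352,500; Soraya's £352,500 share passes to Soraya's issue.
Soraya's share (£352,500) is divided into 3 shares of £117,500: Ottilie, Tavita, and Torin each take £117,500.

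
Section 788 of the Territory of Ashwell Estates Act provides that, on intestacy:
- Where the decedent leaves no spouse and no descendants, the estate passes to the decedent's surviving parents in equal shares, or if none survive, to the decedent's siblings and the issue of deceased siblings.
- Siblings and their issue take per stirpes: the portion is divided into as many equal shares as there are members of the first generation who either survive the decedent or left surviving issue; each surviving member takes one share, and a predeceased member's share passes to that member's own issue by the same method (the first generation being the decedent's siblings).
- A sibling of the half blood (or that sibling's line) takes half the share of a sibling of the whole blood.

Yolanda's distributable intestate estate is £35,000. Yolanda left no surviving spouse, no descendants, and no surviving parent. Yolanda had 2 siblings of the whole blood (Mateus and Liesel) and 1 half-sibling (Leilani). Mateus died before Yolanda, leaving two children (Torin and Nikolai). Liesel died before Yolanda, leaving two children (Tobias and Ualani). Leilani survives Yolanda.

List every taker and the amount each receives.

The entire £35,000 passes to the siblings and their issue.
Counting each half-blood sibling's line as half a unit, there are 5/2 units in £35,000, so one unit is £14,000. Whole-blood lines (Mateus and Liesel) take £14,000 each; half-blood lines (Leilani) take £7,000 each.
Mateus's share (£14,000) is divided into 2 shares of £7,000: Torin and Nikolai each take £7,000.
Liesel's share (£14,000) is divided into 2 shares of £7,000: Tobias and Ualani each take £7,000.

Torin: £7,000; Nikolai: £7,000; Leilani: £7,000; Tobias: £7,000; Ualani: £7,000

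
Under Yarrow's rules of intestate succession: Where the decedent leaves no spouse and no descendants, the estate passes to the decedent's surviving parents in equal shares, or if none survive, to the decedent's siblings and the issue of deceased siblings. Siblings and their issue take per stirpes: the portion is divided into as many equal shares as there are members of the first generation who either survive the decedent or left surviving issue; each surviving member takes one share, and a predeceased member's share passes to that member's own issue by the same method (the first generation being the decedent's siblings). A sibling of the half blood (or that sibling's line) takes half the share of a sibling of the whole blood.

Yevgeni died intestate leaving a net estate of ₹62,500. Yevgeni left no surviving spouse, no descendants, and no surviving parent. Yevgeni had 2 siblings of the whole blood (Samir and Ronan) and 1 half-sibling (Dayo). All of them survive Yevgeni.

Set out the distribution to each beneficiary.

Samir: ₹25,000; Ronan: ₹25,000; Dayo: ₹12,500

The entire ₹62,500 passes to the siblings and their issue.
Counting each half-blood sibling's line as half a unit, there are 5/2 units in ₹62,500, so one unit is ₹25,000. Whole-blood lines (Samir and Ronan) take ₹25,000 each; half-blood lines (Dayo) take ₹12,500 each.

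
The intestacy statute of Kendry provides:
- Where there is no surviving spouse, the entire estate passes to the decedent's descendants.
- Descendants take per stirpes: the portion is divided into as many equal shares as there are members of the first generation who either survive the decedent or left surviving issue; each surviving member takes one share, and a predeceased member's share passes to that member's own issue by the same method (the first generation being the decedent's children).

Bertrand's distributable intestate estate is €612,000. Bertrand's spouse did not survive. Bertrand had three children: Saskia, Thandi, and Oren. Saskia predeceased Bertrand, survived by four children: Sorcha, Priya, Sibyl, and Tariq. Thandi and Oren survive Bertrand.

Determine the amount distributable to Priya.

Priya receives €51,000.

The entire €612,000 passes to the descendants.
That amount (€612,000) is divided into 3 shares of €204,000: Thandi and Oren each take €204,000; Saskia's €204,000 share passes to Saskia's issue.
Saskia's share (€204,000) is divided into 4 shares of €51,000: Sorcha, Priya, Sibyl, and Tariq each take €51,000.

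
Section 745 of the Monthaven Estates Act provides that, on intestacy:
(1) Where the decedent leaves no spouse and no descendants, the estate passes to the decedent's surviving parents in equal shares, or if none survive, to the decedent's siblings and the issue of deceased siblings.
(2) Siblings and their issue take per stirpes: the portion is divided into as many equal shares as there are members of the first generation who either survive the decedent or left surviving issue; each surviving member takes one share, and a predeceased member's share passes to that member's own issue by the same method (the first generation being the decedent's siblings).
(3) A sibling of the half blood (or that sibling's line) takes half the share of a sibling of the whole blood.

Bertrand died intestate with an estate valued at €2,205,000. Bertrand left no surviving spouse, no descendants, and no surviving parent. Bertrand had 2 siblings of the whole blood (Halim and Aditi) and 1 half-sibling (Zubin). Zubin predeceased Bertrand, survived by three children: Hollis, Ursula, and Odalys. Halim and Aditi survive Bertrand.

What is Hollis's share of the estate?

Hollis receives €147,000.

The entire €2,205,000 passes to the siblings and their issue.
Counting each half-blood sibling's line as half a unit, there are 5/2 units in €2,205,000, so one unit is €882,000. Whole-blood lines (Halim and Aditi) take €882,000 each; half-blood lines (Zubin) take €441,000 each.
Zubin's share (€441,000) is divided into 3 shares of €147,000: Hollis, Ursula, and Odalys each take €147,000.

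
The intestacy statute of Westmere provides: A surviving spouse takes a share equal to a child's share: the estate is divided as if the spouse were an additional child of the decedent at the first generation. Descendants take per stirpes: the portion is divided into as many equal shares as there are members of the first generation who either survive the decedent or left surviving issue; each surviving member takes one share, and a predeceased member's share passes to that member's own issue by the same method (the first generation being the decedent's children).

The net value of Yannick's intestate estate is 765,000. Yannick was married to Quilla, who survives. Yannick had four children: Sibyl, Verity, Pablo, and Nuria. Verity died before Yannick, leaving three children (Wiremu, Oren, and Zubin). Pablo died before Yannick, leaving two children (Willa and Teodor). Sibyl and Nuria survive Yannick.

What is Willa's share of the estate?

Willa receives 76,500.

The spouse counts as an additional share at the children's level, so there are 5 primary shares of 153,000. Quilla takes one such share (153,000).
The children's combined portion (612,000) is divided into 4 shares of 153,000: Sibyl and Nuria each take 153,000; Verity's 153,000 share passes to Verity's issue; Pablo's 153,000 share passes to Pablo's issue.
Verity's share (153,000) is divided into 3 shares of 51,000: Wiremu, Oren, and Zubin each take 51,000.
Pablo's share (153,000) is divided into 2 shares of 76,500: Willa and Teodor each take 76,500.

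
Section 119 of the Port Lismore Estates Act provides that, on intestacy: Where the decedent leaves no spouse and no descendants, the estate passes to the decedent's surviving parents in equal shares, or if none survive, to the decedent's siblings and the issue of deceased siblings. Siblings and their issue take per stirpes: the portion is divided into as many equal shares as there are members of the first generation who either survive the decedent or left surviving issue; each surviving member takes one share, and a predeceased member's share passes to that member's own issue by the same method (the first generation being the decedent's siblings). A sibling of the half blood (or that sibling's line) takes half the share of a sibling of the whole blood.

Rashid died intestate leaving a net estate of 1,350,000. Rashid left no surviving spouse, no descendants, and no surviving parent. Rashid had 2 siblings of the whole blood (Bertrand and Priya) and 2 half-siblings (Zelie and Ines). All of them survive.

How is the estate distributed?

The entire 1,350,000 passes to the siblings and their issue.
Counting each half-blood sibling's line as half a unit, there are 3 units in 1,350,000, so one unit is 450,000. Whole-blood lines (Bertrand and Priya) take 450,000 each; half-blood lines (Zelie and Ines) take 225,000 each.

Bertrand: 450,000; Priya: 450,000; Zelie: 225,000; Ines: 225,000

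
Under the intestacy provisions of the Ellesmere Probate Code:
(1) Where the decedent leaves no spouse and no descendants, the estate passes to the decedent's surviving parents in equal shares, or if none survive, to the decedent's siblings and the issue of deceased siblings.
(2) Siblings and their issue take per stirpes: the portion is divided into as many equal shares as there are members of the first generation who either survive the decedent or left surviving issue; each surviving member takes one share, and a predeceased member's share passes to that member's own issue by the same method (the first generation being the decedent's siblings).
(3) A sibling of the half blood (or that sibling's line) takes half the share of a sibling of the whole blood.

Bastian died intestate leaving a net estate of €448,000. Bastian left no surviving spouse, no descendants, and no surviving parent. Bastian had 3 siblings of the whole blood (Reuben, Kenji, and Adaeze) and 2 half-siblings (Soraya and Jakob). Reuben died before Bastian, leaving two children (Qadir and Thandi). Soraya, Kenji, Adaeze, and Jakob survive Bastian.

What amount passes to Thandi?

Thandi receives €56,000.

The entire €448,000 passes to the siblings and their issue.
Counting each half-blood sibling's line as half a unit, there are 4 units in €448,000, so one unit is €112,000. Whole-blood lines (Reuben, Kenji, and Adaeze) take €112,000 each; half-blood lines (Soraya and Jakob) take €56,000 each.
Reuben's share (€112,000) is divided into 2 shares of €56,000: Qadir and Thandi each take €56,000.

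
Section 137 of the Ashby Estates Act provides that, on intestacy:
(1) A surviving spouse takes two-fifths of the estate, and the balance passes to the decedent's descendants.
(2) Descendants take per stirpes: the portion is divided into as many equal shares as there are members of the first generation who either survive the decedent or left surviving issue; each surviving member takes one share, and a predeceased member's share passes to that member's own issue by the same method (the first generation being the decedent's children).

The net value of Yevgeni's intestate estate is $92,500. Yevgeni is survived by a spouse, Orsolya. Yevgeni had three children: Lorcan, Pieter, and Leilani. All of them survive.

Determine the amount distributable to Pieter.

Pieter receives $18,500.

Orsolya takes two-fifths of $92,500 = $37,000. The remaining $55,500 passes to the descendants.
The descendants' portion ($55,500) is divided into 3 shares of $18,500: Lorcan, Pieter, and Leilani each take $18,500.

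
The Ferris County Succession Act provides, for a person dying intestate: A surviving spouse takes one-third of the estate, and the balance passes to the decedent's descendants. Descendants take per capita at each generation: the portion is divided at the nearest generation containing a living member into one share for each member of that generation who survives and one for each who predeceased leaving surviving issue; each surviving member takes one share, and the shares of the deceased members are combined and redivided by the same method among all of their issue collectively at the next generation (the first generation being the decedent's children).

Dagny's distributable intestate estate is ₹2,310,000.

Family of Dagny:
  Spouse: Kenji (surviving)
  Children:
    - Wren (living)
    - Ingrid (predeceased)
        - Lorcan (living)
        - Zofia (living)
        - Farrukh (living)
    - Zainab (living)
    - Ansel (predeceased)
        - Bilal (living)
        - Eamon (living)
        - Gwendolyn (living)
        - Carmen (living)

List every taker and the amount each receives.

Kenji: ₹770,000; Wren: ₹385,000; Lorcan: ₹110,000; Zofia: ₹110,000; Farrukh: ₹110,000; Zainab: ₹385,000; Bilal: ₹110,000; Eamon: ₹110,000; Gwendolyn: ₹110,000; Carmen: ₹110,000

Kenji takes one-third of ₹2,310,000 = ₹770,000. The remaining ₹1,540,000 passes to the descendants.
The descendants' portion (₹1,540,000) is divided at the children's generation into 4 shares of ₹385,000. Wren and Zainab each take ₹385,000. The 2 shares of the deceased (Ingrid and Ansel) are combined into a pool of ₹770,000.
That pool (₹770,000) is divided at the grandchildren's generation equally among Lorcan, Zofia, Farrukh, Bilal, Eamon, Gwendolyn, and Carmen: ₹110,000 each.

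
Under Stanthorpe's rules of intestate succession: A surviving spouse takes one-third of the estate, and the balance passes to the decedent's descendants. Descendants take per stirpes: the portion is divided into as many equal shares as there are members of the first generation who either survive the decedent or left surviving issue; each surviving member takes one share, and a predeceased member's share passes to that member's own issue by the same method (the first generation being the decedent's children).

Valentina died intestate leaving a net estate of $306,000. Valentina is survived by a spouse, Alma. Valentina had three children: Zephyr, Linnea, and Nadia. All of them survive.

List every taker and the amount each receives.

Alma takes one-third of $306,000 = $102,000. The remaining $204,000 passes to the descendants.
The descendants' portion ($204,000) is divided into 3 shares of $68,000: Zephyr, Linnea, and Nadia each take $68,000.

Alma: $102,000; Zephyr: $68,000; Linnea: $68,000; Nadia: $68,000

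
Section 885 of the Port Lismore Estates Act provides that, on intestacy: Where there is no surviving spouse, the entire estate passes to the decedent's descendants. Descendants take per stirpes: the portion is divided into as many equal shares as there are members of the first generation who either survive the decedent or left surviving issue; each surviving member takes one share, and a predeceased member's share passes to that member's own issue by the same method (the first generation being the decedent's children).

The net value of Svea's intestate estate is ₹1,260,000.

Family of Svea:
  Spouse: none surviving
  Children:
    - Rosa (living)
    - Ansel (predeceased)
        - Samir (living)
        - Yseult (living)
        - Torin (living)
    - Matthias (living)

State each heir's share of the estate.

Rosa: ₹420,000; Samir: ₹140,000; Yseult: ₹140,000; Torin: ₹140,000; Matthias: ₹420,000

The entire ₹1,260,000 passes to the descendants.
That amount (₹1,260,000) is divided into 3 shares of ₹420,000: Rosa and Matthias each take ₹420,000; Ansel's ₹420,000 share passes to Ansel's issue.
Ansel's share (₹420,000) is divided into 3 shares of ₹140,000: Samir, Yseult, and Torin each take ₹140,000.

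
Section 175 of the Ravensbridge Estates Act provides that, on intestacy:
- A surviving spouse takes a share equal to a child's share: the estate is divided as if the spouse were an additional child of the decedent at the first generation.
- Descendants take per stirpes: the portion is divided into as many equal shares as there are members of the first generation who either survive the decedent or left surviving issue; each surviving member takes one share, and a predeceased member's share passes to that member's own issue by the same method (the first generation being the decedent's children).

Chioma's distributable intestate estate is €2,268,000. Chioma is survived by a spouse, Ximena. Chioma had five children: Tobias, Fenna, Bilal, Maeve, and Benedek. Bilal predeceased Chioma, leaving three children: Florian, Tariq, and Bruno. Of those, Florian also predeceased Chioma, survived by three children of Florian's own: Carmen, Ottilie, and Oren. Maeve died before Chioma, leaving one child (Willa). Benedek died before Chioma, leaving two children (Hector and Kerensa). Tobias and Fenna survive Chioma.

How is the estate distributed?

The spouse counts as an additional share at the children's level, so there are 6 primary shares of €378,000. Ximena takes one such share (€378,000).
The children's combined portion (€1,890,000) is divided into 5 shares of €378,000: Tobias and Fenna each take €378,000; Bilal's €378,000 share passes to Bilal's issue; Maeve's €378,000 share passes to Maeve's issue; Benedek's €378,000 share passes to Benedek's issue.
Bilal's share (€378,000) is divided into 3 shares of €126,000: Tariq and Bruno each take €126,000; Florian's €126,000 share passes to Florian's issue.
Florian's share (€126,000) is divided into 3 shares of €42,000: Carmen, Ottilie, and Oren each take €42,000.
Maeve's share (€378,000) passes entirely to Willa.
Benedek's share (€378,000) is divided into 2 shares of €189,000: Hector and Kerensa each take €189,000.

Ximena: €378,000; Tobias: €378,000; Fenna: €378,000; Carmen: €42,000; Ottilie: €42,000; Oren: €42,000; Tariq: €126,000; Bruno: €126,000; Willa: €378,000; Hector: €189,000; Kerensa: €189,000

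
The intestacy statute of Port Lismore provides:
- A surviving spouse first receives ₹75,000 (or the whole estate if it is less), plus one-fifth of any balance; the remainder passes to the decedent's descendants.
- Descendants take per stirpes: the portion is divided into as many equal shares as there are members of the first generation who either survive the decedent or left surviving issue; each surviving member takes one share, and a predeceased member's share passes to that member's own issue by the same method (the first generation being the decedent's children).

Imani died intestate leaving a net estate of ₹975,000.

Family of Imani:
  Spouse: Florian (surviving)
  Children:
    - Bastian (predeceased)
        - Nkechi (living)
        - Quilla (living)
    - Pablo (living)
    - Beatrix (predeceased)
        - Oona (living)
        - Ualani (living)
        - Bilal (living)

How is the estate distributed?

Florian first takes ₹75,000, leaving a balance of ₹900,000. Florian then takes one-fifth of the balance (₹180,000), for a total of ₹255,000. The remaining ₹720,000 passes to the descendants.
The descendants' portion (₹720,000) is divided into 3 shares of ₹240,000: Pablo takes ₹240,000; Bastian's ₹240,000 share passes to Bastian's issue; Beatrix's ₹240,000 share passes to Beatrix's issue.
Bastian's share (₹240,000) is divided into 2 shares of ₹120,000: Nkechi and Quilla each take ₹120,000.
Beatrix's share (₹240,000) is divided into 3 shares of ₹80,000: Oona, Ualani, and Bilal each take ₹80,000.

Florian: ₹255,000; Nkechi: ₹120,000; Quilla: ₹120,000; Pablo: ₹240,000; Oona: ₹80,000; Ualani: ₹80,000; Bilal: ₹80,000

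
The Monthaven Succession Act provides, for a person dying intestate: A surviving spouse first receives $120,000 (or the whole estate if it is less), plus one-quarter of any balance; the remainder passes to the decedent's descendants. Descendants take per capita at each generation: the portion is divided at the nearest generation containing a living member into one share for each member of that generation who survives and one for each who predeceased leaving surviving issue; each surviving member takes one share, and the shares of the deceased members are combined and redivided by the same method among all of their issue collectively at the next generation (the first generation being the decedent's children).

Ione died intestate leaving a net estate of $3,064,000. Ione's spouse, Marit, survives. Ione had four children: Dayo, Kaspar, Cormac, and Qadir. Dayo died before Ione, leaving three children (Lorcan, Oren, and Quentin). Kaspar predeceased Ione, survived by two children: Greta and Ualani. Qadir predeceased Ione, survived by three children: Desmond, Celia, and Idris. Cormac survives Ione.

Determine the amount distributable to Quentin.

Quentin receives $207,000.

Marit first takes $120,000, leaving a balance of $2,944,000. Marit then takes one-quarter of the balance ($736,000), for a total of $856,000. The remaining $2,208,000 passes to the descendants.
The descendants' portion ($2,208,000) is divided at the children's generation into 4 shares of $552,000. Cormac takes $552,000. The 3 shares of the deceased (Dayo, Kaspar, and Qadir) are combined into a pool of $1,656,000.
That pool ($1,656,000) is divided at the grandchildren's generation equally among Lorcan, Oren, Quentin, Greta, Ualani, Desmond, Celia, and Idris: $207,000 each.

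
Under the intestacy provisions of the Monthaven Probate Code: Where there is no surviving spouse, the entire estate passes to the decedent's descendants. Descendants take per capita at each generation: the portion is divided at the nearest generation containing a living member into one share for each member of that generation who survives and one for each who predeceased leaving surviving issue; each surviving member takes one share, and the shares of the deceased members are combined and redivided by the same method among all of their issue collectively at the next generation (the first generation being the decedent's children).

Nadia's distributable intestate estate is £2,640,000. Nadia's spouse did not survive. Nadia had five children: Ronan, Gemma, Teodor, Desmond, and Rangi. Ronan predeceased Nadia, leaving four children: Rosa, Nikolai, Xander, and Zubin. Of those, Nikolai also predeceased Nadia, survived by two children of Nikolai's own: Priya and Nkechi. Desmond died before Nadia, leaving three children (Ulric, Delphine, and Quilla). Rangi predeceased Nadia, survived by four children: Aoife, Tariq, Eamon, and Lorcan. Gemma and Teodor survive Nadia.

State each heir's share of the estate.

Rosa: £144,000; Priya: £72,000; Nkechi: £72,000; Xander: £144,000; Zubin: £144,000; Gemma: £528,000; Teodor: £528,000; Ulric: £144,000; Delphine: £144,000; Quilla: £144,000; Aoife: £144,000; Tariq: £144,000; Eamon: £144,000; Lorcan: £144,000

The entire £2,640,000 passes to the descendants.
That amount (£2,640,000) is divided at the children's generation into 5 shares of £528,000. Gemma and Teodor each take £528,000. The 3 shares of the deceased (Ronan, Desmond, and Rangi) are combined into a pool of £1,584,000.
That pool (£1,584,000) is divided at the grandchildren's generation into 11 shares of £144,000. Rosa, Xander, Zubin, Ulric, Delphine, Quilla, Aoife, Tariq, Eamon, and Lorcan each take £144,000. The remaining share for the deceased Nikolai (£144,000) is carried to the next generation.
That pool (£144,000) is divided at the great-grandchildren's generation equally among Priya and Nkechi: £72,000 each.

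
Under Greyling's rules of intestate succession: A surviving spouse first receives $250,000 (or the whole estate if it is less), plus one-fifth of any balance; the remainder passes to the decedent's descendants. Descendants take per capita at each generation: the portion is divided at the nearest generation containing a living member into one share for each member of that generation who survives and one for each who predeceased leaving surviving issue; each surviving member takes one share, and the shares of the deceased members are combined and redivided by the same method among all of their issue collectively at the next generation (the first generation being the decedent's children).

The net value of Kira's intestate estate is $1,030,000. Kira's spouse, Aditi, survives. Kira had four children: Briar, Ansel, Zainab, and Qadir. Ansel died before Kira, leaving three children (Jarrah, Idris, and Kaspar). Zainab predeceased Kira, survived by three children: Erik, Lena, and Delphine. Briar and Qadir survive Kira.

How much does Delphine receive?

Delphine receives $52,000.

Aditi first takes $250,000, leaving a balance of $780,000. Aditi then takes one-fifth of the balance ($156,000), for a total of $406,000. The remaining $624,000 passes to the descendants.
The descendants' portion ($624,000) is divided at the children's generation into 4 shares of $156,000. Briar and Qadir each take $156,000. The 2 shares of the deceased (Ansel and Zainab) are combined into a pool of $312,000.
That pool ($312,000) is divided at the grandchildren's generation equally among Jarrah, Idris, Kaspar, Erik, Lena, and Delphine: $52,000 each.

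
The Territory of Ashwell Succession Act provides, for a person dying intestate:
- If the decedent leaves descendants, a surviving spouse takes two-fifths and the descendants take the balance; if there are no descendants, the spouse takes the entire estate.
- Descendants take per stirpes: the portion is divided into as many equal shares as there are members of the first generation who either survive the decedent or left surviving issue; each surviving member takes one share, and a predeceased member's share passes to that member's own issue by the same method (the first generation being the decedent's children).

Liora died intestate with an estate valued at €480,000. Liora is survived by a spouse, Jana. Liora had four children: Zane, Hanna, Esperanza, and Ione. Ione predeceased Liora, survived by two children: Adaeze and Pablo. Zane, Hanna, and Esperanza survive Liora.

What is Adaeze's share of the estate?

Adaeze receives €36,000.

Jana takes two-fifths of €480,000 = €192,000. The remaining €288,000 passes to the descendants.
The descendants' portion (€288,000) is divided into 4 shares of €72,000: Zane, Hanna, and Esperanza each take €72,000; Ione's €72,000 share passes to Ione's issue.
Ione's share (€72,000) is divided into 2 shares of €36,000: Adaeze and Pablo each take €36,000.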